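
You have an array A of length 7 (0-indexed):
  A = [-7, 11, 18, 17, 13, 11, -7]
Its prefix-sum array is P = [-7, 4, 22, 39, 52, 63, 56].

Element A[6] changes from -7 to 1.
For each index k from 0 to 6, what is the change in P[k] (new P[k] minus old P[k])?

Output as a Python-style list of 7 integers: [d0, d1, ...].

Element change: A[6] -7 -> 1, delta = 8
For k < 6: P[k] unchanged, delta_P[k] = 0
For k >= 6: P[k] shifts by exactly 8
Delta array: [0, 0, 0, 0, 0, 0, 8]

Answer: [0, 0, 0, 0, 0, 0, 8]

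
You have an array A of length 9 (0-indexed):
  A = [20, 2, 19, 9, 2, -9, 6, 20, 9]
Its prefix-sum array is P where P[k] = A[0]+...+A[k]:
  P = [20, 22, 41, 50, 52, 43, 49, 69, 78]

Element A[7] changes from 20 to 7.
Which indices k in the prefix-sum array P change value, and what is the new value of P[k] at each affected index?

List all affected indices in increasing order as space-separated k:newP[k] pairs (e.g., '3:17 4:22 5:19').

P[k] = A[0] + ... + A[k]
P[k] includes A[7] iff k >= 7
Affected indices: 7, 8, ..., 8; delta = -13
  P[7]: 69 + -13 = 56
  P[8]: 78 + -13 = 65

Answer: 7:56 8:65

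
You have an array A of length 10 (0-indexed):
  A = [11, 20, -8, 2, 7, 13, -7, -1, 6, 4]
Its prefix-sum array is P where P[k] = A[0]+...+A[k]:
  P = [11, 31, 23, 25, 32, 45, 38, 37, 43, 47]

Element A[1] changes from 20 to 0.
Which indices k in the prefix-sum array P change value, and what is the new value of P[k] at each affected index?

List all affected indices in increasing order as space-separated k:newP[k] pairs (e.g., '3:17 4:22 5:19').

Answer: 1:11 2:3 3:5 4:12 5:25 6:18 7:17 8:23 9:27

Derivation:
P[k] = A[0] + ... + A[k]
P[k] includes A[1] iff k >= 1
Affected indices: 1, 2, ..., 9; delta = -20
  P[1]: 31 + -20 = 11
  P[2]: 23 + -20 = 3
  P[3]: 25 + -20 = 5
  P[4]: 32 + -20 = 12
  P[5]: 45 + -20 = 25
  P[6]: 38 + -20 = 18
  P[7]: 37 + -20 = 17
  P[8]: 43 + -20 = 23
  P[9]: 47 + -20 = 27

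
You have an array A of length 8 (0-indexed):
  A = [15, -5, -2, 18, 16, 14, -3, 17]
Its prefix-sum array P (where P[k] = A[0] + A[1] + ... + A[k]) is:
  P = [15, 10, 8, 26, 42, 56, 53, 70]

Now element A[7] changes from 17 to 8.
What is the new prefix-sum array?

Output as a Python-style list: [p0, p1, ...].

Change: A[7] 17 -> 8, delta = -9
P[k] for k < 7: unchanged (A[7] not included)
P[k] for k >= 7: shift by delta = -9
  P[0] = 15 + 0 = 15
  P[1] = 10 + 0 = 10
  P[2] = 8 + 0 = 8
  P[3] = 26 + 0 = 26
  P[4] = 42 + 0 = 42
  P[5] = 56 + 0 = 56
  P[6] = 53 + 0 = 53
  P[7] = 70 + -9 = 61

Answer: [15, 10, 8, 26, 42, 56, 53, 61]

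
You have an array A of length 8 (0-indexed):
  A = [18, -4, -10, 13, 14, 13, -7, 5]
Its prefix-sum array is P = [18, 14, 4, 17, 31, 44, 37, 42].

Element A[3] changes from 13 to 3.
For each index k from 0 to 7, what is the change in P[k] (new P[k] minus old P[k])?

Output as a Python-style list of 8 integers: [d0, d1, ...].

Answer: [0, 0, 0, -10, -10, -10, -10, -10]

Derivation:
Element change: A[3] 13 -> 3, delta = -10
For k < 3: P[k] unchanged, delta_P[k] = 0
For k >= 3: P[k] shifts by exactly -10
Delta array: [0, 0, 0, -10, -10, -10, -10, -10]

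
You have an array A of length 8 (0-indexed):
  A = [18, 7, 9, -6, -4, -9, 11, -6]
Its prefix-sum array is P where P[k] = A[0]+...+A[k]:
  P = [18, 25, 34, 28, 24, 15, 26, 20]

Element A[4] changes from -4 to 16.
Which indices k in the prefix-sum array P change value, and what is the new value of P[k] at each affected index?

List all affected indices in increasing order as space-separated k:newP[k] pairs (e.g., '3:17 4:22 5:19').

Answer: 4:44 5:35 6:46 7:40

Derivation:
P[k] = A[0] + ... + A[k]
P[k] includes A[4] iff k >= 4
Affected indices: 4, 5, ..., 7; delta = 20
  P[4]: 24 + 20 = 44
  P[5]: 15 + 20 = 35
  P[6]: 26 + 20 = 46
  P[7]: 20 + 20 = 40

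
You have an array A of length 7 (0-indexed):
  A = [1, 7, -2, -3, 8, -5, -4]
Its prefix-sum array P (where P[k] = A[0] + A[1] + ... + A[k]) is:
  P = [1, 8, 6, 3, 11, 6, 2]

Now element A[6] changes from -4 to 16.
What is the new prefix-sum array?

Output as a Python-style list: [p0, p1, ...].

Change: A[6] -4 -> 16, delta = 20
P[k] for k < 6: unchanged (A[6] not included)
P[k] for k >= 6: shift by delta = 20
  P[0] = 1 + 0 = 1
  P[1] = 8 + 0 = 8
  P[2] = 6 + 0 = 6
  P[3] = 3 + 0 = 3
  P[4] = 11 + 0 = 11
  P[5] = 6 + 0 = 6
  P[6] = 2 + 20 = 22

Answer: [1, 8, 6, 3, 11, 6, 22]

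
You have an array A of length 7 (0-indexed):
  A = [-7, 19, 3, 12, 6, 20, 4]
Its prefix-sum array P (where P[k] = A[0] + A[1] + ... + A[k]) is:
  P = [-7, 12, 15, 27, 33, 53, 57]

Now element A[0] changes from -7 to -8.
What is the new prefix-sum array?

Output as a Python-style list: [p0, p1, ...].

Change: A[0] -7 -> -8, delta = -1
P[k] for k < 0: unchanged (A[0] not included)
P[k] for k >= 0: shift by delta = -1
  P[0] = -7 + -1 = -8
  P[1] = 12 + -1 = 11
  P[2] = 15 + -1 = 14
  P[3] = 27 + -1 = 26
  P[4] = 33 + -1 = 32
  P[5] = 53 + -1 = 52
  P[6] = 57 + -1 = 56

Answer: [-8, 11, 14, 26, 32, 52, 56]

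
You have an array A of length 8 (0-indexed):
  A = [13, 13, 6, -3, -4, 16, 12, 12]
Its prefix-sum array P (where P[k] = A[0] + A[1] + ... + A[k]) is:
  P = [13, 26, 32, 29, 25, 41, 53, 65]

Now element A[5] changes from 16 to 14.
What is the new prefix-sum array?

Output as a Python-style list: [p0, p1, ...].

Change: A[5] 16 -> 14, delta = -2
P[k] for k < 5: unchanged (A[5] not included)
P[k] for k >= 5: shift by delta = -2
  P[0] = 13 + 0 = 13
  P[1] = 26 + 0 = 26
  P[2] = 32 + 0 = 32
  P[3] = 29 + 0 = 29
  P[4] = 25 + 0 = 25
  P[5] = 41 + -2 = 39
  P[6] = 53 + -2 = 51
  P[7] = 65 + -2 = 63

Answer: [13, 26, 32, 29, 25, 39, 51, 63]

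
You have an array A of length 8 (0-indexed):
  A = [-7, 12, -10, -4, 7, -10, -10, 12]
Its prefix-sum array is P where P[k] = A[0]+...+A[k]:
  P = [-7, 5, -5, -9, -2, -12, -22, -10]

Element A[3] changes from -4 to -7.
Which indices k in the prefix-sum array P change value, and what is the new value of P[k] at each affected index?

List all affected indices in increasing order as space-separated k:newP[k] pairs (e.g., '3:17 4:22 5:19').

P[k] = A[0] + ... + A[k]
P[k] includes A[3] iff k >= 3
Affected indices: 3, 4, ..., 7; delta = -3
  P[3]: -9 + -3 = -12
  P[4]: -2 + -3 = -5
  P[5]: -12 + -3 = -15
  P[6]: -22 + -3 = -25
  P[7]: -10 + -3 = -13

Answer: 3:-12 4:-5 5:-15 6:-25 7:-13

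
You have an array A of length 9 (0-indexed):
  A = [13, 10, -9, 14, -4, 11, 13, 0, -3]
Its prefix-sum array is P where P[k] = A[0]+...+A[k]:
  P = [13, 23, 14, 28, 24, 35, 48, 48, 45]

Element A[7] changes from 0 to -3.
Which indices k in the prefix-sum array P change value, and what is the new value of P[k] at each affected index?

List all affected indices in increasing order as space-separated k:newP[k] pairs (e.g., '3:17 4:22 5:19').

Answer: 7:45 8:42

Derivation:
P[k] = A[0] + ... + A[k]
P[k] includes A[7] iff k >= 7
Affected indices: 7, 8, ..., 8; delta = -3
  P[7]: 48 + -3 = 45
  P[8]: 45 + -3 = 42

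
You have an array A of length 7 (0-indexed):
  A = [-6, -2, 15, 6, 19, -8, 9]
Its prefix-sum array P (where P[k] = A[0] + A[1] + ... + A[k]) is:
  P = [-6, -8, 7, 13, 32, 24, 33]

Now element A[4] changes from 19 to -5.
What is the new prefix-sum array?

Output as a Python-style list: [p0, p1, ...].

Change: A[4] 19 -> -5, delta = -24
P[k] for k < 4: unchanged (A[4] not included)
P[k] for k >= 4: shift by delta = -24
  P[0] = -6 + 0 = -6
  P[1] = -8 + 0 = -8
  P[2] = 7 + 0 = 7
  P[3] = 13 + 0 = 13
  P[4] = 32 + -24 = 8
  P[5] = 24 + -24 = 0
  P[6] = 33 + -24 = 9

Answer: [-6, -8, 7, 13, 8, 0, 9]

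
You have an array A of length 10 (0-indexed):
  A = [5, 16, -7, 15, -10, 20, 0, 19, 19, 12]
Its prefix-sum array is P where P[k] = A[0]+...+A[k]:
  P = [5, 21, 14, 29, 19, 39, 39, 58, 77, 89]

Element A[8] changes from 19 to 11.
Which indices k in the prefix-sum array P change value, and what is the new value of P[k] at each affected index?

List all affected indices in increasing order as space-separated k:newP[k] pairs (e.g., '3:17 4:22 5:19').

P[k] = A[0] + ... + A[k]
P[k] includes A[8] iff k >= 8
Affected indices: 8, 9, ..., 9; delta = -8
  P[8]: 77 + -8 = 69
  P[9]: 89 + -8 = 81

Answer: 8:69 9:81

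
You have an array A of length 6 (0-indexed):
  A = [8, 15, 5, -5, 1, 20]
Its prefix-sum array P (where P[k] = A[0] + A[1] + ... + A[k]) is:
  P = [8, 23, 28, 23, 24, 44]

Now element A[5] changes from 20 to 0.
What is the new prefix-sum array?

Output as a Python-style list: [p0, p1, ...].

Answer: [8, 23, 28, 23, 24, 24]

Derivation:
Change: A[5] 20 -> 0, delta = -20
P[k] for k < 5: unchanged (A[5] not included)
P[k] for k >= 5: shift by delta = -20
  P[0] = 8 + 0 = 8
  P[1] = 23 + 0 = 23
  P[2] = 28 + 0 = 28
  P[3] = 23 + 0 = 23
  P[4] = 24 + 0 = 24
  P[5] = 44 + -20 = 24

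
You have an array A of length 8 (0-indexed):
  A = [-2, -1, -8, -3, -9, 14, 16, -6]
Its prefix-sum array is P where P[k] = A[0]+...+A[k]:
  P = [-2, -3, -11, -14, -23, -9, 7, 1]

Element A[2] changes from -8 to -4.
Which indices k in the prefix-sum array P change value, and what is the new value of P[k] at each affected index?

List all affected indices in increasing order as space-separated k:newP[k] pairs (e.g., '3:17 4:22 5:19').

Answer: 2:-7 3:-10 4:-19 5:-5 6:11 7:5

Derivation:
P[k] = A[0] + ... + A[k]
P[k] includes A[2] iff k >= 2
Affected indices: 2, 3, ..., 7; delta = 4
  P[2]: -11 + 4 = -7
  P[3]: -14 + 4 = -10
  P[4]: -23 + 4 = -19
  P[5]: -9 + 4 = -5
  P[6]: 7 + 4 = 11
  P[7]: 1 + 4 = 5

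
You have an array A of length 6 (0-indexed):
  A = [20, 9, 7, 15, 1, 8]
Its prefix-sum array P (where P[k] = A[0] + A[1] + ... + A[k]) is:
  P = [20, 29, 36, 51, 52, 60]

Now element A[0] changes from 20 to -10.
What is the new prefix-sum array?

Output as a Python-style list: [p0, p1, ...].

Answer: [-10, -1, 6, 21, 22, 30]

Derivation:
Change: A[0] 20 -> -10, delta = -30
P[k] for k < 0: unchanged (A[0] not included)
P[k] for k >= 0: shift by delta = -30
  P[0] = 20 + -30 = -10
  P[1] = 29 + -30 = -1
  P[2] = 36 + -30 = 6
  P[3] = 51 + -30 = 21
  P[4] = 52 + -30 = 22
  P[5] = 60 + -30 = 30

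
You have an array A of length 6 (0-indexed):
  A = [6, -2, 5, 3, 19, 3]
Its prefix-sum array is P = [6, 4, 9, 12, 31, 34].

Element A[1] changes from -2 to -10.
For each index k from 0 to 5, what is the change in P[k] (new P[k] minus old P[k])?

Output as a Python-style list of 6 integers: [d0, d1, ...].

Answer: [0, -8, -8, -8, -8, -8]

Derivation:
Element change: A[1] -2 -> -10, delta = -8
For k < 1: P[k] unchanged, delta_P[k] = 0
For k >= 1: P[k] shifts by exactly -8
Delta array: [0, -8, -8, -8, -8, -8]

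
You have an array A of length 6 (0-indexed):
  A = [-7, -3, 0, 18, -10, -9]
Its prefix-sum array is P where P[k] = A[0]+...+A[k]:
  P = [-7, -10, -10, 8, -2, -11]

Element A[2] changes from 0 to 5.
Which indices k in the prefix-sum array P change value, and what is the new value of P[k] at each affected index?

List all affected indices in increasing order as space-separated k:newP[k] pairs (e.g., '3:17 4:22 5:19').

Answer: 2:-5 3:13 4:3 5:-6

Derivation:
P[k] = A[0] + ... + A[k]
P[k] includes A[2] iff k >= 2
Affected indices: 2, 3, ..., 5; delta = 5
  P[2]: -10 + 5 = -5
  P[3]: 8 + 5 = 13
  P[4]: -2 + 5 = 3
  P[5]: -11 + 5 = -6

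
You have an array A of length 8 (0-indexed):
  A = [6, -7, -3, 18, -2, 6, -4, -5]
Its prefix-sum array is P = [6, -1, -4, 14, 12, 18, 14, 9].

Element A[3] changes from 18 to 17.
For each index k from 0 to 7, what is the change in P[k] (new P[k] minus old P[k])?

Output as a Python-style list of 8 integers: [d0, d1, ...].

Element change: A[3] 18 -> 17, delta = -1
For k < 3: P[k] unchanged, delta_P[k] = 0
For k >= 3: P[k] shifts by exactly -1
Delta array: [0, 0, 0, -1, -1, -1, -1, -1]

Answer: [0, 0, 0, -1, -1, -1, -1, -1]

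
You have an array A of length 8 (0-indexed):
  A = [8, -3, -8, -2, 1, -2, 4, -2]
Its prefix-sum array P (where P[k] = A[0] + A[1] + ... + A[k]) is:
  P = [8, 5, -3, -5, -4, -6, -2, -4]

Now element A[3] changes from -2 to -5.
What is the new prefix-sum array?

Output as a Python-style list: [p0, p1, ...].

Answer: [8, 5, -3, -8, -7, -9, -5, -7]

Derivation:
Change: A[3] -2 -> -5, delta = -3
P[k] for k < 3: unchanged (A[3] not included)
P[k] for k >= 3: shift by delta = -3
  P[0] = 8 + 0 = 8
  P[1] = 5 + 0 = 5
  P[2] = -3 + 0 = -3
  P[3] = -5 + -3 = -8
  P[4] = -4 + -3 = -7
  P[5] = -6 + -3 = -9
  P[6] = -2 + -3 = -5
  P[7] = -4 + -3 = -7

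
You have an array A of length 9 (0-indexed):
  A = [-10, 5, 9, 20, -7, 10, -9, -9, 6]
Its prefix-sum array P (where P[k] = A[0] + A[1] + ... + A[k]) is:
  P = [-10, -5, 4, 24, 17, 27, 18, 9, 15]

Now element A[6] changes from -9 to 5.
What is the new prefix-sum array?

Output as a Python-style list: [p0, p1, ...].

Change: A[6] -9 -> 5, delta = 14
P[k] for k < 6: unchanged (A[6] not included)
P[k] for k >= 6: shift by delta = 14
  P[0] = -10 + 0 = -10
  P[1] = -5 + 0 = -5
  P[2] = 4 + 0 = 4
  P[3] = 24 + 0 = 24
  P[4] = 17 + 0 = 17
  P[5] = 27 + 0 = 27
  P[6] = 18 + 14 = 32
  P[7] = 9 + 14 = 23
  P[8] = 15 + 14 = 29

Answer: [-10, -5, 4, 24, 17, 27, 32, 23, 29]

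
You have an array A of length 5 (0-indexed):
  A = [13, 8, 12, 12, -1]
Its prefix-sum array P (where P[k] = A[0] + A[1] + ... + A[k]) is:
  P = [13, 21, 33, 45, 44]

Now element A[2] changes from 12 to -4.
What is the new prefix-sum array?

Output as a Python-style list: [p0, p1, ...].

Answer: [13, 21, 17, 29, 28]

Derivation:
Change: A[2] 12 -> -4, delta = -16
P[k] for k < 2: unchanged (A[2] not included)
P[k] for k >= 2: shift by delta = -16
  P[0] = 13 + 0 = 13
  P[1] = 21 + 0 = 21
  P[2] = 33 + -16 = 17
  P[3] = 45 + -16 = 29
  P[4] = 44 + -16 = 28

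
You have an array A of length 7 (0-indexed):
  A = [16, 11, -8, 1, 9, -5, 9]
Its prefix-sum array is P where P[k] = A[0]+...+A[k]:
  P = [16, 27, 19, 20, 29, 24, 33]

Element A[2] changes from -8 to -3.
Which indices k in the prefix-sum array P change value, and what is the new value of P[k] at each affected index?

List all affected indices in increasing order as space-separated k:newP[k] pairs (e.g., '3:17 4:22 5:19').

Answer: 2:24 3:25 4:34 5:29 6:38

Derivation:
P[k] = A[0] + ... + A[k]
P[k] includes A[2] iff k >= 2
Affected indices: 2, 3, ..., 6; delta = 5
  P[2]: 19 + 5 = 24
  P[3]: 20 + 5 = 25
  P[4]: 29 + 5 = 34
  P[5]: 24 + 5 = 29
  P[6]: 33 + 5 = 38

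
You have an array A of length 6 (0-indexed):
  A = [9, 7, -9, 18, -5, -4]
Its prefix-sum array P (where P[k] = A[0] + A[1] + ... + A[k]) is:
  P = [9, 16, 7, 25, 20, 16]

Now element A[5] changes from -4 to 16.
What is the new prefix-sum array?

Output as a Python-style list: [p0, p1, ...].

Change: A[5] -4 -> 16, delta = 20
P[k] for k < 5: unchanged (A[5] not included)
P[k] for k >= 5: shift by delta = 20
  P[0] = 9 + 0 = 9
  P[1] = 16 + 0 = 16
  P[2] = 7 + 0 = 7
  P[3] = 25 + 0 = 25
  P[4] = 20 + 0 = 20
  P[5] = 16 + 20 = 36

Answer: [9, 16, 7, 25, 20, 36]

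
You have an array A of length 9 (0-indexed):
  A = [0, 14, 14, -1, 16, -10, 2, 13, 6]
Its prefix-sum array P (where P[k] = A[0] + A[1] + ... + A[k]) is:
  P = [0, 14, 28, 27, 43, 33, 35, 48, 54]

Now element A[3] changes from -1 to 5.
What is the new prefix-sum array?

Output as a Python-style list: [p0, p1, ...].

Answer: [0, 14, 28, 33, 49, 39, 41, 54, 60]

Derivation:
Change: A[3] -1 -> 5, delta = 6
P[k] for k < 3: unchanged (A[3] not included)
P[k] for k >= 3: shift by delta = 6
  P[0] = 0 + 0 = 0
  P[1] = 14 + 0 = 14
  P[2] = 28 + 0 = 28
  P[3] = 27 + 6 = 33
  P[4] = 43 + 6 = 49
  P[5] = 33 + 6 = 39
  P[6] = 35 + 6 = 41
  P[7] = 48 + 6 = 54
  P[8] = 54 + 6 = 60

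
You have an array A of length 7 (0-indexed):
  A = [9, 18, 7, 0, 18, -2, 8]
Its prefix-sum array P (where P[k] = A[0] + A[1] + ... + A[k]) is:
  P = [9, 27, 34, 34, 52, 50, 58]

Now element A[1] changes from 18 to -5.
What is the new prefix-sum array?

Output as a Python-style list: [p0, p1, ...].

Change: A[1] 18 -> -5, delta = -23
P[k] for k < 1: unchanged (A[1] not included)
P[k] for k >= 1: shift by delta = -23
  P[0] = 9 + 0 = 9
  P[1] = 27 + -23 = 4
  P[2] = 34 + -23 = 11
  P[3] = 34 + -23 = 11
  P[4] = 52 + -23 = 29
  P[5] = 50 + -23 = 27
  P[6] = 58 + -23 = 35

Answer: [9, 4, 11, 11, 29, 27, 35]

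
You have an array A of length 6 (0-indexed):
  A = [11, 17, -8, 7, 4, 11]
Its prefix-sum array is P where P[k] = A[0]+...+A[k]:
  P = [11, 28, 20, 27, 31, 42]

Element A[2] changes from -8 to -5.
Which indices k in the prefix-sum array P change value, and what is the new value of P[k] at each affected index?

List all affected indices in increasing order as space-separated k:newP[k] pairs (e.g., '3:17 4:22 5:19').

Answer: 2:23 3:30 4:34 5:45

Derivation:
P[k] = A[0] + ... + A[k]
P[k] includes A[2] iff k >= 2
Affected indices: 2, 3, ..., 5; delta = 3
  P[2]: 20 + 3 = 23
  P[3]: 27 + 3 = 30
  P[4]: 31 + 3 = 34
  P[5]: 42 + 3 = 45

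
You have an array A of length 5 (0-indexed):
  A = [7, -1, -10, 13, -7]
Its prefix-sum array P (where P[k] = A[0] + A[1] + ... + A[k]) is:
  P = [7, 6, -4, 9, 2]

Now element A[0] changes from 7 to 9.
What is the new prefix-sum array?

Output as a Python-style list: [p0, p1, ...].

Change: A[0] 7 -> 9, delta = 2
P[k] for k < 0: unchanged (A[0] not included)
P[k] for k >= 0: shift by delta = 2
  P[0] = 7 + 2 = 9
  P[1] = 6 + 2 = 8
  P[2] = -4 + 2 = -2
  P[3] = 9 + 2 = 11
  P[4] = 2 + 2 = 4

Answer: [9, 8, -2, 11, 4]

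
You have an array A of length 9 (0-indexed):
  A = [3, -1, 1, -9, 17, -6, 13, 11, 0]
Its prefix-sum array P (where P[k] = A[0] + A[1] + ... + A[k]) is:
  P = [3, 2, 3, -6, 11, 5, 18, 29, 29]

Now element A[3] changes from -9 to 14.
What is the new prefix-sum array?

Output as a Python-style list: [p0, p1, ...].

Answer: [3, 2, 3, 17, 34, 28, 41, 52, 52]

Derivation:
Change: A[3] -9 -> 14, delta = 23
P[k] for k < 3: unchanged (A[3] not included)
P[k] for k >= 3: shift by delta = 23
  P[0] = 3 + 0 = 3
  P[1] = 2 + 0 = 2
  P[2] = 3 + 0 = 3
  P[3] = -6 + 23 = 17
  P[4] = 11 + 23 = 34
  P[5] = 5 + 23 = 28
  P[6] = 18 + 23 = 41
  P[7] = 29 + 23 = 52
  P[8] = 29 + 23 = 52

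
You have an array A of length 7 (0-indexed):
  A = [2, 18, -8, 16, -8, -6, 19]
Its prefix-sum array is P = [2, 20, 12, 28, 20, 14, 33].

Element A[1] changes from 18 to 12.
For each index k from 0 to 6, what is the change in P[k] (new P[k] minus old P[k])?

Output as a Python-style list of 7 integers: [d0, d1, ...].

Element change: A[1] 18 -> 12, delta = -6
For k < 1: P[k] unchanged, delta_P[k] = 0
For k >= 1: P[k] shifts by exactly -6
Delta array: [0, -6, -6, -6, -6, -6, -6]

Answer: [0, -6, -6, -6, -6, -6, -6]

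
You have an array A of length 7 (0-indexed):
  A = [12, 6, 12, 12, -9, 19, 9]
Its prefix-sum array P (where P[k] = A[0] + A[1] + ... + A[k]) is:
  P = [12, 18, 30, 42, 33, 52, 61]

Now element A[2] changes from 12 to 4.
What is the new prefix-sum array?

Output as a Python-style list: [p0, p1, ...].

Change: A[2] 12 -> 4, delta = -8
P[k] for k < 2: unchanged (A[2] not included)
P[k] for k >= 2: shift by delta = -8
  P[0] = 12 + 0 = 12
  P[1] = 18 + 0 = 18
  P[2] = 30 + -8 = 22
  P[3] = 42 + -8 = 34
  P[4] = 33 + -8 = 25
  P[5] = 52 + -8 = 44
  P[6] = 61 + -8 = 53

Answer: [12, 18, 22, 34, 25, 44, 53]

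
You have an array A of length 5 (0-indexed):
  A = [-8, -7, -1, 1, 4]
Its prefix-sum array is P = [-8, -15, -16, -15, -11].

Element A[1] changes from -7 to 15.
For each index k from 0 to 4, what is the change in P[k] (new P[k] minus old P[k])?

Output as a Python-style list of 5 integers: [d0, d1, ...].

Answer: [0, 22, 22, 22, 22]

Derivation:
Element change: A[1] -7 -> 15, delta = 22
For k < 1: P[k] unchanged, delta_P[k] = 0
For k >= 1: P[k] shifts by exactly 22
Delta array: [0, 22, 22, 22, 22]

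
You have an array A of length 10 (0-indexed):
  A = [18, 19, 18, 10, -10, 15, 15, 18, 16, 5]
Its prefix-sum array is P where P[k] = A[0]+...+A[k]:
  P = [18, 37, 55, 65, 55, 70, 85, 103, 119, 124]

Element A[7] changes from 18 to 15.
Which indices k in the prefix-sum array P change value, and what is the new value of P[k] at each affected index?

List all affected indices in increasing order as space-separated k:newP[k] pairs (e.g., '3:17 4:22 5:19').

P[k] = A[0] + ... + A[k]
P[k] includes A[7] iff k >= 7
Affected indices: 7, 8, ..., 9; delta = -3
  P[7]: 103 + -3 = 100
  P[8]: 119 + -3 = 116
  P[9]: 124 + -3 = 121

Answer: 7:100 8:116 9:121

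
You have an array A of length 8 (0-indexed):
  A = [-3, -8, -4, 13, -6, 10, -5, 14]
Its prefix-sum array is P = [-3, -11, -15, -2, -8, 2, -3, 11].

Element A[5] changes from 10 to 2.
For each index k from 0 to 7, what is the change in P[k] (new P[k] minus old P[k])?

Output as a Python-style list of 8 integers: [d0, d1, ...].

Answer: [0, 0, 0, 0, 0, -8, -8, -8]

Derivation:
Element change: A[5] 10 -> 2, delta = -8
For k < 5: P[k] unchanged, delta_P[k] = 0
For k >= 5: P[k] shifts by exactly -8
Delta array: [0, 0, 0, 0, 0, -8, -8, -8]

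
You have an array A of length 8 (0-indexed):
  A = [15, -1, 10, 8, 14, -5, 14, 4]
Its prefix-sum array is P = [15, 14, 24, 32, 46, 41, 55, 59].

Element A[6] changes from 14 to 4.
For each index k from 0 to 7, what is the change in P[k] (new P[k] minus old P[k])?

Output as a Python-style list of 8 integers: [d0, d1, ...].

Element change: A[6] 14 -> 4, delta = -10
For k < 6: P[k] unchanged, delta_P[k] = 0
For k >= 6: P[k] shifts by exactly -10
Delta array: [0, 0, 0, 0, 0, 0, -10, -10]

Answer: [0, 0, 0, 0, 0, 0, -10, -10]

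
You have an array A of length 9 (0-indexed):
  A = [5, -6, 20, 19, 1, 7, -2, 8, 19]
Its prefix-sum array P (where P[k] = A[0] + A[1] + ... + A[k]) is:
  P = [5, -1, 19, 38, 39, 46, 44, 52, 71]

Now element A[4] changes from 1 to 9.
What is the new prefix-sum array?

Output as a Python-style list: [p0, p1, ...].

Answer: [5, -1, 19, 38, 47, 54, 52, 60, 79]

Derivation:
Change: A[4] 1 -> 9, delta = 8
P[k] for k < 4: unchanged (A[4] not included)
P[k] for k >= 4: shift by delta = 8
  P[0] = 5 + 0 = 5
  P[1] = -1 + 0 = -1
  P[2] = 19 + 0 = 19
  P[3] = 38 + 0 = 38
  P[4] = 39 + 8 = 47
  P[5] = 46 + 8 = 54
  P[6] = 44 + 8 = 52
  P[7] = 52 + 8 = 60
  P[8] = 71 + 8 = 79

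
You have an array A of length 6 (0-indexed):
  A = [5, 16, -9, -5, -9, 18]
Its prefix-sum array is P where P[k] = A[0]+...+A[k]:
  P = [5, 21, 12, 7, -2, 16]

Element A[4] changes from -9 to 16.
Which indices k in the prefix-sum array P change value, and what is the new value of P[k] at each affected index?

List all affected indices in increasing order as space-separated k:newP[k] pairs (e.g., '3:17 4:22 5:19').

Answer: 4:23 5:41

Derivation:
P[k] = A[0] + ... + A[k]
P[k] includes A[4] iff k >= 4
Affected indices: 4, 5, ..., 5; delta = 25
  P[4]: -2 + 25 = 23
  P[5]: 16 + 25 = 41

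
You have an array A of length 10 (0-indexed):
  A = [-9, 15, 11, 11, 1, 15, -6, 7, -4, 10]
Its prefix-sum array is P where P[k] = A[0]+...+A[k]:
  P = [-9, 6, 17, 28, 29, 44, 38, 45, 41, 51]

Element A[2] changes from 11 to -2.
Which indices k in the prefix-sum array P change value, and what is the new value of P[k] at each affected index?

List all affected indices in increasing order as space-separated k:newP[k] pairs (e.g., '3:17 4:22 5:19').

Answer: 2:4 3:15 4:16 5:31 6:25 7:32 8:28 9:38

Derivation:
P[k] = A[0] + ... + A[k]
P[k] includes A[2] iff k >= 2
Affected indices: 2, 3, ..., 9; delta = -13
  P[2]: 17 + -13 = 4
  P[3]: 28 + -13 = 15
  P[4]: 29 + -13 = 16
  P[5]: 44 + -13 = 31
  P[6]: 38 + -13 = 25
  P[7]: 45 + -13 = 32
  P[8]: 41 + -13 = 28
  P[9]: 51 + -13 = 38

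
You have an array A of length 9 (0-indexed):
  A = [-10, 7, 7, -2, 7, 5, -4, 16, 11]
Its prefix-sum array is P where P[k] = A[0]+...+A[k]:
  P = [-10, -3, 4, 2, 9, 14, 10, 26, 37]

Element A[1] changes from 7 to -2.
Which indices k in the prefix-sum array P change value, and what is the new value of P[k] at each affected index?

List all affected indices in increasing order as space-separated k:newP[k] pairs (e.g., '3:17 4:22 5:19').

Answer: 1:-12 2:-5 3:-7 4:0 5:5 6:1 7:17 8:28

Derivation:
P[k] = A[0] + ... + A[k]
P[k] includes A[1] iff k >= 1
Affected indices: 1, 2, ..., 8; delta = -9
  P[1]: -3 + -9 = -12
  P[2]: 4 + -9 = -5
  P[3]: 2 + -9 = -7
  P[4]: 9 + -9 = 0
  P[5]: 14 + -9 = 5
  P[6]: 10 + -9 = 1
  P[7]: 26 + -9 = 17
  P[8]: 37 + -9 = 28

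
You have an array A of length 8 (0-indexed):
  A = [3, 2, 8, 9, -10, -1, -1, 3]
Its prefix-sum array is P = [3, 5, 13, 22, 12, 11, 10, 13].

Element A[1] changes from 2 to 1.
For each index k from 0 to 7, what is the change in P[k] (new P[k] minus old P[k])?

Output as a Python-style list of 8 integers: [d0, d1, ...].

Answer: [0, -1, -1, -1, -1, -1, -1, -1]

Derivation:
Element change: A[1] 2 -> 1, delta = -1
For k < 1: P[k] unchanged, delta_P[k] = 0
For k >= 1: P[k] shifts by exactly -1
Delta array: [0, -1, -1, -1, -1, -1, -1, -1]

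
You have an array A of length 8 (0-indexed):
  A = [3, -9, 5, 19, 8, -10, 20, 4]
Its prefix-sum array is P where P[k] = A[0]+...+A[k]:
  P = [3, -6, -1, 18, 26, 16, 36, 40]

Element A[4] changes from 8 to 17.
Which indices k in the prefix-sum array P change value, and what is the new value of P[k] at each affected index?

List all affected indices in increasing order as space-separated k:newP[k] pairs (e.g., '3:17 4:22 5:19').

Answer: 4:35 5:25 6:45 7:49

Derivation:
P[k] = A[0] + ... + A[k]
P[k] includes A[4] iff k >= 4
Affected indices: 4, 5, ..., 7; delta = 9
  P[4]: 26 + 9 = 35
  P[5]: 16 + 9 = 25
  P[6]: 36 + 9 = 45
  P[7]: 40 + 9 = 49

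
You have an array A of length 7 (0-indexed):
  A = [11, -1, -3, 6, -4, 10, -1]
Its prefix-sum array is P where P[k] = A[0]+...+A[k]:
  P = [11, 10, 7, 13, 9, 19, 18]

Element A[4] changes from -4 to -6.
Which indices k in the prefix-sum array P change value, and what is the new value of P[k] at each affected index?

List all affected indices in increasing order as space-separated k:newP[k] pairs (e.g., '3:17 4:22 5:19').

Answer: 4:7 5:17 6:16

Derivation:
P[k] = A[0] + ... + A[k]
P[k] includes A[4] iff k >= 4
Affected indices: 4, 5, ..., 6; delta = -2
  P[4]: 9 + -2 = 7
  P[5]: 19 + -2 = 17
  P[6]: 18 + -2 = 16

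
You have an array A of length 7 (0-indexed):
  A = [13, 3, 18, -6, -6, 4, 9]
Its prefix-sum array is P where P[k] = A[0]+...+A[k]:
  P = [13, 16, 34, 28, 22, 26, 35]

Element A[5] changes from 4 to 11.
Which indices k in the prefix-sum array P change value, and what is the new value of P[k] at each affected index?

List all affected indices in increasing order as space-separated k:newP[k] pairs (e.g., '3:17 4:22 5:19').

Answer: 5:33 6:42

Derivation:
P[k] = A[0] + ... + A[k]
P[k] includes A[5] iff k >= 5
Affected indices: 5, 6, ..., 6; delta = 7
  P[5]: 26 + 7 = 33
  P[6]: 35 + 7 = 42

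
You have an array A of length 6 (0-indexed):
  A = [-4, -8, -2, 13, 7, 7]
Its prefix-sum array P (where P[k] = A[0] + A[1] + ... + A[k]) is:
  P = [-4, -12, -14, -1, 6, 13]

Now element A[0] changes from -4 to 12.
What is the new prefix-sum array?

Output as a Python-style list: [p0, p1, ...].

Answer: [12, 4, 2, 15, 22, 29]

Derivation:
Change: A[0] -4 -> 12, delta = 16
P[k] for k < 0: unchanged (A[0] not included)
P[k] for k >= 0: shift by delta = 16
  P[0] = -4 + 16 = 12
  P[1] = -12 + 16 = 4
  P[2] = -14 + 16 = 2
  P[3] = -1 + 16 = 15
  P[4] = 6 + 16 = 22
  P[5] = 13 + 16 = 29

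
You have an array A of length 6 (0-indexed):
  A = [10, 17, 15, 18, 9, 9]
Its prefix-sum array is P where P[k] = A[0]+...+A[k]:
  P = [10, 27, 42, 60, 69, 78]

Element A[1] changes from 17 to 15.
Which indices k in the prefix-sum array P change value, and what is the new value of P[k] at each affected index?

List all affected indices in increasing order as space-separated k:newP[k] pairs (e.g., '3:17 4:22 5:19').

Answer: 1:25 2:40 3:58 4:67 5:76

Derivation:
P[k] = A[0] + ... + A[k]
P[k] includes A[1] iff k >= 1
Affected indices: 1, 2, ..., 5; delta = -2
  P[1]: 27 + -2 = 25
  P[2]: 42 + -2 = 40
  P[3]: 60 + -2 = 58
  P[4]: 69 + -2 = 67
  P[5]: 78 + -2 = 76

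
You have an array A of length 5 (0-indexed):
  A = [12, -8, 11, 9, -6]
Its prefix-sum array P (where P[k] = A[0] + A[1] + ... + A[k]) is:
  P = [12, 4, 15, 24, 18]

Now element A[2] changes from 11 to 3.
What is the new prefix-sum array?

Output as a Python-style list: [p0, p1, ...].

Change: A[2] 11 -> 3, delta = -8
P[k] for k < 2: unchanged (A[2] not included)
P[k] for k >= 2: shift by delta = -8
  P[0] = 12 + 0 = 12
  P[1] = 4 + 0 = 4
  P[2] = 15 + -8 = 7
  P[3] = 24 + -8 = 16
  P[4] = 18 + -8 = 10

Answer: [12, 4, 7, 16, 10]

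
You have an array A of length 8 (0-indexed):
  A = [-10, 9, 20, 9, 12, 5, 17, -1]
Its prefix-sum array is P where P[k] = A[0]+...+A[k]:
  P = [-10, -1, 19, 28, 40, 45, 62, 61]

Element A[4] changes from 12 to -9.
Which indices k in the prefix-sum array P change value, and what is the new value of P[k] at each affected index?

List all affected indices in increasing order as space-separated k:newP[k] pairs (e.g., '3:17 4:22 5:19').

Answer: 4:19 5:24 6:41 7:40

Derivation:
P[k] = A[0] + ... + A[k]
P[k] includes A[4] iff k >= 4
Affected indices: 4, 5, ..., 7; delta = -21
  P[4]: 40 + -21 = 19
  P[5]: 45 + -21 = 24
  P[6]: 62 + -21 = 41
  P[7]: 61 + -21 = 40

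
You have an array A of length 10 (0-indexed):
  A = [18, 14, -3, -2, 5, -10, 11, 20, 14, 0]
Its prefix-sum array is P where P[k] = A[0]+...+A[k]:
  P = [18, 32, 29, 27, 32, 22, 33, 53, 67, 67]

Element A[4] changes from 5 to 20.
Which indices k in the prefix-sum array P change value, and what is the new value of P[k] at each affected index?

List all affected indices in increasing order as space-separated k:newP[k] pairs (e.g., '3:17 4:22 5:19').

Answer: 4:47 5:37 6:48 7:68 8:82 9:82

Derivation:
P[k] = A[0] + ... + A[k]
P[k] includes A[4] iff k >= 4
Affected indices: 4, 5, ..., 9; delta = 15
  P[4]: 32 + 15 = 47
  P[5]: 22 + 15 = 37
  P[6]: 33 + 15 = 48
  P[7]: 53 + 15 = 68
  P[8]: 67 + 15 = 82
  P[9]: 67 + 15 = 82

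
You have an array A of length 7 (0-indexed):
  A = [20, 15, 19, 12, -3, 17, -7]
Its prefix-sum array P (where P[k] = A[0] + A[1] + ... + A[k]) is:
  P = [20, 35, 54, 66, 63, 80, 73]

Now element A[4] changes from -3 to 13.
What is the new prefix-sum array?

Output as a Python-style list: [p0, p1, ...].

Answer: [20, 35, 54, 66, 79, 96, 89]

Derivation:
Change: A[4] -3 -> 13, delta = 16
P[k] for k < 4: unchanged (A[4] not included)
P[k] for k >= 4: shift by delta = 16
  P[0] = 20 + 0 = 20
  P[1] = 35 + 0 = 35
  P[2] = 54 + 0 = 54
  P[3] = 66 + 0 = 66
  P[4] = 63 + 16 = 79
  P[5] = 80 + 16 = 96
  P[6] = 73 + 16 = 89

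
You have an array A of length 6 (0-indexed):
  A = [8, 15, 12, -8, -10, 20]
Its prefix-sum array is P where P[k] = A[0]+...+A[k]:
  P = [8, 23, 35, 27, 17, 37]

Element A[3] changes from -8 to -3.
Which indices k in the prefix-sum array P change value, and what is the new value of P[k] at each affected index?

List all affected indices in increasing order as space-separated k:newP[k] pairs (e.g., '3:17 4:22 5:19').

Answer: 3:32 4:22 5:42

Derivation:
P[k] = A[0] + ... + A[k]
P[k] includes A[3] iff k >= 3
Affected indices: 3, 4, ..., 5; delta = 5
  P[3]: 27 + 5 = 32
  P[4]: 17 + 5 = 22
  P[5]: 37 + 5 = 42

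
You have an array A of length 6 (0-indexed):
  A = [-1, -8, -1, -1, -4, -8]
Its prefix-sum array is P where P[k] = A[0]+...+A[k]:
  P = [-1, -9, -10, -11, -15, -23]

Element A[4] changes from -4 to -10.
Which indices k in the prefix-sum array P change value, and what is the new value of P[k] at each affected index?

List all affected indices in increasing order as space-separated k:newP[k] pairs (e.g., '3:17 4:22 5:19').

Answer: 4:-21 5:-29

Derivation:
P[k] = A[0] + ... + A[k]
P[k] includes A[4] iff k >= 4
Affected indices: 4, 5, ..., 5; delta = -6
  P[4]: -15 + -6 = -21
  P[5]: -23 + -6 = -29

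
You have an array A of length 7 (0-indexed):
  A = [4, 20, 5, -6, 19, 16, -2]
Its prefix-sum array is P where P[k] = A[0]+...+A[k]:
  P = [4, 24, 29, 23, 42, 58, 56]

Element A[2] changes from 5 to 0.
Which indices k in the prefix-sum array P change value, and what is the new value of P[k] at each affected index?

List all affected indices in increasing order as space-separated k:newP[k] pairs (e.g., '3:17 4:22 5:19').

Answer: 2:24 3:18 4:37 5:53 6:51

Derivation:
P[k] = A[0] + ... + A[k]
P[k] includes A[2] iff k >= 2
Affected indices: 2, 3, ..., 6; delta = -5
  P[2]: 29 + -5 = 24
  P[3]: 23 + -5 = 18
  P[4]: 42 + -5 = 37
  P[5]: 58 + -5 = 53
  P[6]: 56 + -5 = 51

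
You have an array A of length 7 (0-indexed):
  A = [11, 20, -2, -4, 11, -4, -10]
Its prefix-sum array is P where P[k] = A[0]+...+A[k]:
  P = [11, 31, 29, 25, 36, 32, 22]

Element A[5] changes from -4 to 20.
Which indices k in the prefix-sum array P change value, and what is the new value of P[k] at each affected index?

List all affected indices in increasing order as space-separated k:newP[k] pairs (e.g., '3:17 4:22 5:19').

P[k] = A[0] + ... + A[k]
P[k] includes A[5] iff k >= 5
Affected indices: 5, 6, ..., 6; delta = 24
  P[5]: 32 + 24 = 56
  P[6]: 22 + 24 = 46

Answer: 5:56 6:46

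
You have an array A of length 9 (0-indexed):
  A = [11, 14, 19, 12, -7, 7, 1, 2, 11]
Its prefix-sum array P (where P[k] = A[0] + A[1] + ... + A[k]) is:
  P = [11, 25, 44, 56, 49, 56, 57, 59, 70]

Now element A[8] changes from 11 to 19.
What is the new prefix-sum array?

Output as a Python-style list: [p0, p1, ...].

Answer: [11, 25, 44, 56, 49, 56, 57, 59, 78]

Derivation:
Change: A[8] 11 -> 19, delta = 8
P[k] for k < 8: unchanged (A[8] not included)
P[k] for k >= 8: shift by delta = 8
  P[0] = 11 + 0 = 11
  P[1] = 25 + 0 = 25
  P[2] = 44 + 0 = 44
  P[3] = 56 + 0 = 56
  P[4] = 49 + 0 = 49
  P[5] = 56 + 0 = 56
  P[6] = 57 + 0 = 57
  P[7] = 59 + 0 = 59
  P[8] = 70 + 8 = 78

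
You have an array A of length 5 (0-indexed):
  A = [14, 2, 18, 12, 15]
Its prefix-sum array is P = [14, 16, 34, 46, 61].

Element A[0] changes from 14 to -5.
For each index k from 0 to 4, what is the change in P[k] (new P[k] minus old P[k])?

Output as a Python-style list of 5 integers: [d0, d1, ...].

Element change: A[0] 14 -> -5, delta = -19
For k < 0: P[k] unchanged, delta_P[k] = 0
For k >= 0: P[k] shifts by exactly -19
Delta array: [-19, -19, -19, -19, -19]

Answer: [-19, -19, -19, -19, -19]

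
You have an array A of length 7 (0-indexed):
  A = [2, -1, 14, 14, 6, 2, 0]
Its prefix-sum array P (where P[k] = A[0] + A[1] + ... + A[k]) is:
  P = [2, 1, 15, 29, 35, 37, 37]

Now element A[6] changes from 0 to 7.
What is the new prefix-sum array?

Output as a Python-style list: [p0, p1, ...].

Change: A[6] 0 -> 7, delta = 7
P[k] for k < 6: unchanged (A[6] not included)
P[k] for k >= 6: shift by delta = 7
  P[0] = 2 + 0 = 2
  P[1] = 1 + 0 = 1
  P[2] = 15 + 0 = 15
  P[3] = 29 + 0 = 29
  P[4] = 35 + 0 = 35
  P[5] = 37 + 0 = 37
  P[6] = 37 + 7 = 44

Answer: [2, 1, 15, 29, 35, 37, 44]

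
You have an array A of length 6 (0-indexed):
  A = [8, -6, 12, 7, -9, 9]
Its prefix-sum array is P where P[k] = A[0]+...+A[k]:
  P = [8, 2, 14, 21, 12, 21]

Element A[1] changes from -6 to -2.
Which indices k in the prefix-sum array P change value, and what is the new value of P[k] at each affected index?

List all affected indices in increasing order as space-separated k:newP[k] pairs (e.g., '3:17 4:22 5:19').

Answer: 1:6 2:18 3:25 4:16 5:25

Derivation:
P[k] = A[0] + ... + A[k]
P[k] includes A[1] iff k >= 1
Affected indices: 1, 2, ..., 5; delta = 4
  P[1]: 2 + 4 = 6
  P[2]: 14 + 4 = 18
  P[3]: 21 + 4 = 25
  P[4]: 12 + 4 = 16
  P[5]: 21 + 4 = 25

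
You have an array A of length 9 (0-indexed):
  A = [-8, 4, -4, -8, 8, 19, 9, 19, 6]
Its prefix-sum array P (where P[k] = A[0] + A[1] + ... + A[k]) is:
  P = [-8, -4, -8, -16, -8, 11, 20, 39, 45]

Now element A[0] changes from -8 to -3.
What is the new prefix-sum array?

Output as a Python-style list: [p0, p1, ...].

Answer: [-3, 1, -3, -11, -3, 16, 25, 44, 50]

Derivation:
Change: A[0] -8 -> -3, delta = 5
P[k] for k < 0: unchanged (A[0] not included)
P[k] for k >= 0: shift by delta = 5
  P[0] = -8 + 5 = -3
  P[1] = -4 + 5 = 1
  P[2] = -8 + 5 = -3
  P[3] = -16 + 5 = -11
  P[4] = -8 + 5 = -3
  P[5] = 11 + 5 = 16
  P[6] = 20 + 5 = 25
  P[7] = 39 + 5 = 44
  P[8] = 45 + 5 = 50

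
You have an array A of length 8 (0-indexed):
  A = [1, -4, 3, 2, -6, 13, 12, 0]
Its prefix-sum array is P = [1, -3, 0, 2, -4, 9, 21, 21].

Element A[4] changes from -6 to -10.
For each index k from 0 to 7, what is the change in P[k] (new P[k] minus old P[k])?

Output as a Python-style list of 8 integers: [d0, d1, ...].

Answer: [0, 0, 0, 0, -4, -4, -4, -4]

Derivation:
Element change: A[4] -6 -> -10, delta = -4
For k < 4: P[k] unchanged, delta_P[k] = 0
For k >= 4: P[k] shifts by exactly -4
Delta array: [0, 0, 0, 0, -4, -4, -4, -4]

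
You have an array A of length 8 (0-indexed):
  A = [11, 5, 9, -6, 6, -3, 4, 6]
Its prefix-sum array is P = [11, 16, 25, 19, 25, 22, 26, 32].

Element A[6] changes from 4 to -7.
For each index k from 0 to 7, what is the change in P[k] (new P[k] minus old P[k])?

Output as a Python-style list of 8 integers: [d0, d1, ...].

Element change: A[6] 4 -> -7, delta = -11
For k < 6: P[k] unchanged, delta_P[k] = 0
For k >= 6: P[k] shifts by exactly -11
Delta array: [0, 0, 0, 0, 0, 0, -11, -11]

Answer: [0, 0, 0, 0, 0, 0, -11, -11]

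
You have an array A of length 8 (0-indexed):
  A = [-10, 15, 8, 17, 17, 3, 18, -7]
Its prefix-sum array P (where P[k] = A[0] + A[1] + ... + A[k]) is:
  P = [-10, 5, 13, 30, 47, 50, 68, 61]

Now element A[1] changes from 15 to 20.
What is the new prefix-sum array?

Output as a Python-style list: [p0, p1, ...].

Answer: [-10, 10, 18, 35, 52, 55, 73, 66]

Derivation:
Change: A[1] 15 -> 20, delta = 5
P[k] for k < 1: unchanged (A[1] not included)
P[k] for k >= 1: shift by delta = 5
  P[0] = -10 + 0 = -10
  P[1] = 5 + 5 = 10
  P[2] = 13 + 5 = 18
  P[3] = 30 + 5 = 35
  P[4] = 47 + 5 = 52
  P[5] = 50 + 5 = 55
  P[6] = 68 + 5 = 73
  P[7] = 61 + 5 = 66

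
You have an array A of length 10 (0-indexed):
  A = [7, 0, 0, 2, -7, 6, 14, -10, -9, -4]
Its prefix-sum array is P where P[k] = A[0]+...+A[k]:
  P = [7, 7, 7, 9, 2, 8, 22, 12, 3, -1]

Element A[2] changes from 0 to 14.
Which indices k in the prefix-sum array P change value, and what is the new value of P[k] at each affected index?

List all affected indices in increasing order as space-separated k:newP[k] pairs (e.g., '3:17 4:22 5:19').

P[k] = A[0] + ... + A[k]
P[k] includes A[2] iff k >= 2
Affected indices: 2, 3, ..., 9; delta = 14
  P[2]: 7 + 14 = 21
  P[3]: 9 + 14 = 23
  P[4]: 2 + 14 = 16
  P[5]: 8 + 14 = 22
  P[6]: 22 + 14 = 36
  P[7]: 12 + 14 = 26
  P[8]: 3 + 14 = 17
  P[9]: -1 + 14 = 13

Answer: 2:21 3:23 4:16 5:22 6:36 7:26 8:17 9:13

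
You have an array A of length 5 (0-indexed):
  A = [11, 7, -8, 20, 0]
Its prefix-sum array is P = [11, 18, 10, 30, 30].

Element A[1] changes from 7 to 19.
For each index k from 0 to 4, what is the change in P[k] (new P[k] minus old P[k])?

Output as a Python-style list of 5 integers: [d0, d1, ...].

Answer: [0, 12, 12, 12, 12]

Derivation:
Element change: A[1] 7 -> 19, delta = 12
For k < 1: P[k] unchanged, delta_P[k] = 0
For k >= 1: P[k] shifts by exactly 12
Delta array: [0, 12, 12, 12, 12]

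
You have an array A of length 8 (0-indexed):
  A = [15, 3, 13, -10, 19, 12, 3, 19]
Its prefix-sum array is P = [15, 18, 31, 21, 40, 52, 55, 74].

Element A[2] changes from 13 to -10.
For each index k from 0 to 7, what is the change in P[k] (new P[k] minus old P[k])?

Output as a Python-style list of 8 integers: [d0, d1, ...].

Answer: [0, 0, -23, -23, -23, -23, -23, -23]

Derivation:
Element change: A[2] 13 -> -10, delta = -23
For k < 2: P[k] unchanged, delta_P[k] = 0
For k >= 2: P[k] shifts by exactly -23
Delta array: [0, 0, -23, -23, -23, -23, -23, -23]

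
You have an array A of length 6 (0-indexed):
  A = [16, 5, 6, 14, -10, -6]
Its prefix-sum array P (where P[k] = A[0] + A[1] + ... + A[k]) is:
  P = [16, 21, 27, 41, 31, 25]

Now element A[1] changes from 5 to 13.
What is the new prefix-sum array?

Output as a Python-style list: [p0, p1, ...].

Change: A[1] 5 -> 13, delta = 8
P[k] for k < 1: unchanged (A[1] not included)
P[k] for k >= 1: shift by delta = 8
  P[0] = 16 + 0 = 16
  P[1] = 21 + 8 = 29
  P[2] = 27 + 8 = 35
  P[3] = 41 + 8 = 49
  P[4] = 31 + 8 = 39
  P[5] = 25 + 8 = 33

Answer: [16, 29, 35, 49, 39, 33]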